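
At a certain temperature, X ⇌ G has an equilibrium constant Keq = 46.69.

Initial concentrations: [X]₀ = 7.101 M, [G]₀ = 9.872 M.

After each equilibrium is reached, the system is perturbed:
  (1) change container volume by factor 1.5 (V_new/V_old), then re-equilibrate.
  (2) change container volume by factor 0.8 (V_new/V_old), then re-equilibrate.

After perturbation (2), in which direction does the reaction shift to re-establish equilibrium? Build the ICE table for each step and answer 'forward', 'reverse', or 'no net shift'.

Direction: no net shift

Q₀ = 1.39 vs Keq = 46.69 ⇒ Q<K, forward
Step 1:
                   X          G
  Initial      7.101      9.872
  Change      -6.745      6.745
  Equil       0.3559      16.62
  solve Keq expr → x = 6.745; check Q = 46.69
Then change container volume by factor 1.5 (V_new/V_old).
Step 2:
                   X          G
  Initial     0.2373      11.08
  Change           0          0
  Equil       0.2373      11.08
  solve Keq expr → x = 0; check Q = 46.69
Then change container volume by factor 0.8 (V_new/V_old).
Step 3:
                   X          G
  Initial     0.2966      13.85
  Change           0          0
  Equil       0.2966      13.85
  solve Keq expr → x = 0; check Q = 46.69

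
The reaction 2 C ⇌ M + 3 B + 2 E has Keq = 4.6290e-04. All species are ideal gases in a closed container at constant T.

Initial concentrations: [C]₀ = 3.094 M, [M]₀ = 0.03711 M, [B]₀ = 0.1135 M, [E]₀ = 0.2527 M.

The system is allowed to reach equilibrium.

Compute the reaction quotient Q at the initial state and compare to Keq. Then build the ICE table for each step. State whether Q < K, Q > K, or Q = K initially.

Q₀ = 3.6195e-07 vs Keq = 4.6290e-04 ⇒ Q<K, forward
Step 1:
                  C         M         B         E
  Initial     3.094   0.03711    0.1135    0.2527
  Change    -0.2359     0.118    0.3539    0.2359
  Equil       2.858    0.1551    0.4674    0.4886
  solve Keq expr → x = 0.118; check Q = 4.6290e-04

Q₀ = 3.6195e-07; Q < K (proceeds forward)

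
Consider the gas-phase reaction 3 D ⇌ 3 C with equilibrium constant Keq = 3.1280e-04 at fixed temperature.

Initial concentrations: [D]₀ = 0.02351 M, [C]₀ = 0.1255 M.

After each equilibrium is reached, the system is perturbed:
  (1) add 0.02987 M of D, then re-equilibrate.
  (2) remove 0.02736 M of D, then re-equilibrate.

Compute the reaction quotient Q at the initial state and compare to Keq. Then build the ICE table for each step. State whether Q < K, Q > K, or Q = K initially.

Q₀ = 152.1; Q > K (proceeds reverse)

Q₀ = 152.1 vs Keq = 3.1280e-04 ⇒ Q>K, reverse
Step 1:
                  D         C
  Initial   0.02351    0.1255
  Change      0.116    -0.116
  Equil      0.1395  0.009472
  solve Keq expr → x = -0.03868; check Q = 3.1280e-04
Then add 0.02987 M of D.
Step 2:
                  D         C
  Initial    0.1694  0.009472
  Change  -0.001899  0.001899
  Equil      0.1675   0.01137
  solve Keq expr → x = 6.3292e-04; check Q = 3.1280e-04
Then remove 0.02736 M of D.
Step 3:
                  D         C
  Initial    0.1401   0.01137
  Change   0.001739 -0.001739
  Equil      0.1419  0.009632
  solve Keq expr → x = -5.7973e-04; check Q = 3.1280e-04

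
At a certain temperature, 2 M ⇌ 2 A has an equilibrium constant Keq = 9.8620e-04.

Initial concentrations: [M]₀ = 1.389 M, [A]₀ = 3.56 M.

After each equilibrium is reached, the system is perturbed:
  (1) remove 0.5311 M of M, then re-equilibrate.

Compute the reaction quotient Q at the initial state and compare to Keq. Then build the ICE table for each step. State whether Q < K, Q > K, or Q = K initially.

Q₀ = 6.569 vs Keq = 9.8620e-04 ⇒ Q>K, reverse
Step 1:
                   M          A
  Initial      1.389       3.56
  Change       3.409     -3.409
  Equil        4.798     0.1507
  solve Keq expr → x = -1.705; check Q = 9.8620e-04
Then remove 0.5311 M of M.
Step 2:
                   M          A
  Initial      4.267     0.1507
  Change     0.01617   -0.01617
  Equil        4.283     0.1345
  solve Keq expr → x = -0.008085; check Q = 9.8620e-04

Q₀ = 6.569; Q > K (proceeds reverse)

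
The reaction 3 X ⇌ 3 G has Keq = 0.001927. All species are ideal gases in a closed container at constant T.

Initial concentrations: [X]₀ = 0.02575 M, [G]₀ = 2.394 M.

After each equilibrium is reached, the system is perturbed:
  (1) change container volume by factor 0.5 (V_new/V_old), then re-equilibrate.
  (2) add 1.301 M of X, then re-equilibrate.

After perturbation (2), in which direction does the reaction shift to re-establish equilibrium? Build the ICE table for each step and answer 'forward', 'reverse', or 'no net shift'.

Q₀ = 8.0360e+05 vs Keq = 0.001927 ⇒ Q>K, reverse
Step 1:
                   X          G
  Initial    0.02575      2.394
  Change       2.126     -2.126
  Equil        2.152     0.2678
  solve Keq expr → x = -0.7087; check Q = 0.001927
Then change container volume by factor 0.5 (V_new/V_old).
Step 2:
                   X          G
  Initial      4.304     0.5356
  Change           0          0
  Equil        4.304     0.5356
  solve Keq expr → x = 0; check Q = 0.001927
Then add 1.301 M of X.
Step 3:
                   X          G
  Initial      5.605     0.5356
  Change      -0.144      0.144
  Equil        5.461     0.6796
  solve Keq expr → x = 0.04799; check Q = 0.001927

Direction: forward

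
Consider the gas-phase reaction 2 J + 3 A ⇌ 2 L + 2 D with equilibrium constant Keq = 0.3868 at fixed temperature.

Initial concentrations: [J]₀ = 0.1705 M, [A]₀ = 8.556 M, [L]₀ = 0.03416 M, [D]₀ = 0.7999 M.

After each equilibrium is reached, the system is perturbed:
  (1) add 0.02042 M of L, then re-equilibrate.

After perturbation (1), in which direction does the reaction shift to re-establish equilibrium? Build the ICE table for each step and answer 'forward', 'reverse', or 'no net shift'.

Q₀ = 4.1006e-05 vs Keq = 0.3868 ⇒ Q<K, forward
Step 1:
                  J         A         L         D
  init       0.1705     8.556   0.03416    0.7999
  Δ         -0.1582   -0.2372    0.1582    0.1582
  eq        0.01235     8.319    0.1923    0.9581
  solve Keq expr → x = 0.07908; check Q = 0.3868
Then add 0.02042 M of L.
Step 2:
                  J         A         L         D
  init      0.01235     8.319    0.2127    0.9581
  Δ        0.001212  0.001817 -0.001212 -0.001212
  eq        0.01356     8.321    0.2115    0.9568
  solve Keq expr → x = -6.0581e-04; check Q = 0.3868

Direction: reverse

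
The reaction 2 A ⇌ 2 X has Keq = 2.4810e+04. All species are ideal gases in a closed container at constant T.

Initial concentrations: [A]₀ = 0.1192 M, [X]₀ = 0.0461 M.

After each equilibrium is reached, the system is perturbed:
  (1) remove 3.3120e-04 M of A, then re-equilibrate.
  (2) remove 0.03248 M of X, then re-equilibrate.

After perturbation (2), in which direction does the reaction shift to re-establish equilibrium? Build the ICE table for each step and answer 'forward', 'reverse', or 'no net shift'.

Q₀ = 0.1496 vs Keq = 2.4810e+04 ⇒ Q<K, forward
Step 1:
                   A          X
  init        0.1192     0.0461
  Δ          -0.1182     0.1182
  eq        0.001043     0.1643
  solve Keq expr → x = 0.05908; check Q = 2.4810e+04
Then remove 3.3120e-04 M of A.
Step 2:
                   A          X
  init    7.1162e-04     0.1643
  Δ       3.2911e-04 -3.2911e-04
  eq        0.001041     0.1639
  solve Keq expr → x = -1.6456e-04; check Q = 2.4810e+04
Then remove 0.03248 M of X.
Step 3:
                   A          X
  init      0.001041     0.1314
  Δ       -2.0491e-04 2.0491e-04
  eq      8.3583e-04     0.1317
  solve Keq expr → x = 1.0245e-04; check Q = 2.4810e+04

Direction: forward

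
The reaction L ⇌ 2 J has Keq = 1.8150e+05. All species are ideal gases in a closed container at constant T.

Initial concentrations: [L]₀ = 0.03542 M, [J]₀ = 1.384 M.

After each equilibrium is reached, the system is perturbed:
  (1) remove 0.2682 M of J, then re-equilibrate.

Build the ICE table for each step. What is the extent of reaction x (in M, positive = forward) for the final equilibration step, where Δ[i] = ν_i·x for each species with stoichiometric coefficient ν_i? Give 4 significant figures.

Q₀ = 54.08 vs Keq = 1.8150e+05 ⇒ Q<K, forward
Step 1:
                  L         J
  Initial   0.03542     1.384
  Change   -0.03541   0.07082
  Equil   1.1661e-05     1.455
  solve Keq expr → x = 0.03541; check Q = 1.8150e+05
Then remove 0.2682 M of J.
Step 2:
                  L         J
  Initial 1.1661e-05     1.187
  Change  -3.9031e-06 7.8062e-06
  Equil   7.7580e-06     1.187
  solve Keq expr → x = 3.9031e-06; check Q = 1.8150e+05

x = 3.9031e-06 M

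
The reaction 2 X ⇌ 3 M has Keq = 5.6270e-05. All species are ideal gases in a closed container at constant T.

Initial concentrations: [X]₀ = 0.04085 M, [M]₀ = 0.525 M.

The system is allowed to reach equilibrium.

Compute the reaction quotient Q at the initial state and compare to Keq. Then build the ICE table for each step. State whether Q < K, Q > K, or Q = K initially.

Q₀ = 86.71; Q > K (proceeds reverse)

Q₀ = 86.71 vs Keq = 5.6270e-05 ⇒ Q>K, reverse
Step 1:
                    X           M
  I           0.04085       0.525
  C            0.3367      -0.505
  E            0.3775     0.02002
  solve Keq expr → x = -0.1683; check Q = 5.6270e-05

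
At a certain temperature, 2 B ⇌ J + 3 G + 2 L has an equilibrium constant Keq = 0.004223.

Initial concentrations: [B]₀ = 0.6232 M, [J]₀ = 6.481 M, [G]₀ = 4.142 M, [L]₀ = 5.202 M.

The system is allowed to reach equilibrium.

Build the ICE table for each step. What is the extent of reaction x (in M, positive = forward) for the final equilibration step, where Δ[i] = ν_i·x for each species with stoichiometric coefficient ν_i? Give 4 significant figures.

Q₀ = 3.2089e+04 vs Keq = 0.004223 ⇒ Q>K, reverse
Step 1:
                   B          J          G          L
  I           0.6232      6.481      4.142      5.202
  C            2.686     -1.343      -4.03     -2.686
  E             3.31      5.138     0.1125      2.516
  solve Keq expr → x = -1.343; check Q = 0.004223

x = -1.343 M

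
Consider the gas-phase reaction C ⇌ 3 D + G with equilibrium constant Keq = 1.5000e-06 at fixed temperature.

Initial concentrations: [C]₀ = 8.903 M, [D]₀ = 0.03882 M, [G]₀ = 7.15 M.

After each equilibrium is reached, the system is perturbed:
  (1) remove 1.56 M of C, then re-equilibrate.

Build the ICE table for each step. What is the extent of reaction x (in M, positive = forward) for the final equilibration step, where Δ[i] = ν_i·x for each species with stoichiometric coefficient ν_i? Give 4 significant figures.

Q₀ = 4.6983e-05 vs Keq = 1.5000e-06 ⇒ Q>K, reverse
Step 1:
                    C           D           G
  Initial       8.903     0.03882        7.15
  Change     0.008832     -0.0265   -0.008832
  Equil         8.912     0.01232       7.141
  solve Keq expr → x = -0.008832; check Q = 1.5000e-06
Then remove 1.56 M of C.
Step 2:
                    C           D           G
  Initial       7.352     0.01232       7.141
  Change   2.5514e-04 -7.6543e-04 -2.5514e-04
  Equil         7.352     0.01156       7.141
  solve Keq expr → x = -2.5514e-04; check Q = 1.5000e-06

x = -2.5514e-04 M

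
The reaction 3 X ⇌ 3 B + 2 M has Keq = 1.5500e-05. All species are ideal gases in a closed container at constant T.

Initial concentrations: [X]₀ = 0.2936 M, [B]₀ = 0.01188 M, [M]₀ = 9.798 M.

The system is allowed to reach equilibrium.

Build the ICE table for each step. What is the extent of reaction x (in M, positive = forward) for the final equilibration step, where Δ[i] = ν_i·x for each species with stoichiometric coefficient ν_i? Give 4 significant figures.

Q₀ = 0.00636 vs Keq = 1.5500e-05 ⇒ Q>K, reverse
Step 1:
                   X          B          M
  I           0.2936    0.01188      9.798
  C          0.01022   -0.01022  -0.006817
  E           0.3038   0.001655      9.791
  solve Keq expr → x = -0.003408; check Q = 1.5500e-05

x = -0.003408 M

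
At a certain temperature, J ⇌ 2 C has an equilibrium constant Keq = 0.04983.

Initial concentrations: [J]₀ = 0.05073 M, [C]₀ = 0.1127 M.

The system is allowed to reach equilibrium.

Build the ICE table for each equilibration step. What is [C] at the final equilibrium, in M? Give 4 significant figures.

Q₀ = 0.2504 vs Keq = 0.04983 ⇒ Q>K, reverse
Step 1:
                    J           C
  init        0.05073      0.1127
  Δ           0.02553    -0.05106
  eq          0.07626     0.06164
  solve Keq expr → x = -0.02553; check Q = 0.04983

[C]_eq = 0.06164 M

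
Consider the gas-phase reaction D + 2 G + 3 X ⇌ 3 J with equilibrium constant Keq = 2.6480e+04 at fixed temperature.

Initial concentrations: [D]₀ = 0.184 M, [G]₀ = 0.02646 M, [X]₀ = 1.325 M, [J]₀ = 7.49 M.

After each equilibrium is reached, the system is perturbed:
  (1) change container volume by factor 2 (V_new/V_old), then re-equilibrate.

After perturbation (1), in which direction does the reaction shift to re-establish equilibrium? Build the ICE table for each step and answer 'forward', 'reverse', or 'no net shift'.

Direction: reverse

Q₀ = 1.4022e+06 vs Keq = 2.6480e+04 ⇒ Q>K, reverse
Step 1:
                    D           G           X           J
  I             0.184     0.02646       1.325        7.49
  C            0.0552      0.1104      0.1656     -0.1656
  E            0.2392      0.1369       1.491       7.324
  solve Keq expr → x = -0.0552; check Q = 2.6480e+04
Then change container volume by factor 2 (V_new/V_old).
Step 2:
                    D           G           X           J
  I            0.1196     0.06843      0.7453       3.662
  C           0.03359     0.06717      0.1008     -0.1008
  E            0.1532      0.1356      0.8461       3.561
  solve Keq expr → x = -0.03359; check Q = 2.6480e+04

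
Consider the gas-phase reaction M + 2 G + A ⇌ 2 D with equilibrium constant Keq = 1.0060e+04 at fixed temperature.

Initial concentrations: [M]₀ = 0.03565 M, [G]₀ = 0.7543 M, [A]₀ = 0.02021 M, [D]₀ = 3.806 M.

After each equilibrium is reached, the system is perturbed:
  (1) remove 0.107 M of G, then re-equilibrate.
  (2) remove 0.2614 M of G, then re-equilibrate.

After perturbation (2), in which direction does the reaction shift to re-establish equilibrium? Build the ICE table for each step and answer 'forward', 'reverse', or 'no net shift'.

Direction: reverse

Q₀ = 3.5336e+04 vs Keq = 1.0060e+04 ⇒ Q>K, reverse
Step 1:
                  M         G         A         D
  Initial   0.03565    0.7543   0.02021     3.806
  Change    0.01997   0.03994   0.01997  -0.03994
  Equil     0.05562    0.7942   0.04018     3.766
  solve Keq expr → x = -0.01997; check Q = 1.0060e+04
Then remove 0.107 M of G.
Step 2:
                  M         G         A         D
  Initial   0.05562    0.6872   0.04018     3.766
  Change   0.006152    0.0123  0.006152   -0.0123
  Equil     0.06177    0.6995   0.04633     3.754
  solve Keq expr → x = -0.006152; check Q = 1.0060e+04
Then remove 0.2614 M of G.
Step 3:
                  M         G         A         D
  Initial   0.06177    0.4381   0.04633     3.754
  Change    0.02277   0.04554   0.02277  -0.04554
  Equil     0.08454    0.4837    0.0691     3.708
  solve Keq expr → x = -0.02277; check Q = 1.0060e+04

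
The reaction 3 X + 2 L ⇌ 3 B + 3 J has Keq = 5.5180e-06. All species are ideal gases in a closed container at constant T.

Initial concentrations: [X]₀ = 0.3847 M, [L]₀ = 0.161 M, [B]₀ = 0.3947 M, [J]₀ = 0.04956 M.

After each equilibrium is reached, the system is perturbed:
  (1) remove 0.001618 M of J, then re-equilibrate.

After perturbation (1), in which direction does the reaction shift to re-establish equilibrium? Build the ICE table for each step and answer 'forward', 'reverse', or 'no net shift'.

Q₀ = 0.005072 vs Keq = 5.5180e-06 ⇒ Q>K, reverse
Step 1:
                   X          L          B          J
  Initial     0.3847      0.161     0.3947    0.04956
  Change     0.04249    0.02833   -0.04249   -0.04249
  Equil       0.4272     0.1893     0.3522   0.007067
  solve Keq expr → x = -0.01416; check Q = 5.5180e-06
Then remove 0.001618 M of J.
Step 2:
                   X          L          B          J
  Initial     0.4272     0.1893     0.3522   0.005449
  Change   -0.001537  -0.001024   0.001537   0.001537
  Equil       0.4257     0.1883     0.3537   0.006986
  solve Keq expr → x = 5.1223e-04; check Q = 5.5180e-06

Direction: forward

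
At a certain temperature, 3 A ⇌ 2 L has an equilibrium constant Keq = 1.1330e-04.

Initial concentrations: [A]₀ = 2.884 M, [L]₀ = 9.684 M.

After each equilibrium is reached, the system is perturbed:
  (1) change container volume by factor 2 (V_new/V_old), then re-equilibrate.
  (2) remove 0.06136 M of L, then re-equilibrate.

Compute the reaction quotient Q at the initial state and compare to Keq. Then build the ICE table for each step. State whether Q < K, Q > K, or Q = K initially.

Q₀ = 3.91 vs Keq = 1.1330e-04 ⇒ Q>K, reverse
Step 1:
                   A          L
  Initial      2.884      9.684
  Change       13.47      -8.98
  Equil        16.35      0.704
  solve Keq expr → x = -4.49; check Q = 1.1330e-04
Then change container volume by factor 2 (V_new/V_old).
Step 2:
                   A          L
  Initial      8.177      0.352
  Change      0.1447   -0.09646
  Equil        8.322     0.2555
  solve Keq expr → x = -0.04823; check Q = 1.1330e-04
Then remove 0.06136 M of L.
Step 3:
                   A          L
  Initial      8.322     0.1942
  Change    -0.08611     0.0574
  Equil        8.236     0.2516
  solve Keq expr → x = 0.0287; check Q = 1.1330e-04

Q₀ = 3.91; Q > K (proceeds reverse)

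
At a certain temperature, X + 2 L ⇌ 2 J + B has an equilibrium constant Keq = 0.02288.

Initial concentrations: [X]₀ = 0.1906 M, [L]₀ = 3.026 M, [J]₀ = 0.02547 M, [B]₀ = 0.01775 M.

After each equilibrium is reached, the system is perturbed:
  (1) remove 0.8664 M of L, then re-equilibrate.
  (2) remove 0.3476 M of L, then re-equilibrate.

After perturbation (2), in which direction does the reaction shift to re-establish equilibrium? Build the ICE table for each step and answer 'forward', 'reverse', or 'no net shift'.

Q₀ = 6.5977e-06 vs Keq = 0.02288 ⇒ Q<K, forward
Step 1:
                   X          L          J          B
  I           0.1906      3.026    0.02547    0.01775
  C          -0.1267    -0.2534     0.2534     0.1267
  E          0.06389      2.773     0.2789     0.1445
  solve Keq expr → x = 0.1267; check Q = 0.02288
Then remove 0.8664 M of L.
Step 2:
                   X          L          J          B
  I          0.06389      1.906     0.2789     0.1445
  C           0.0194     0.0388    -0.0388    -0.0194
  E          0.08329      1.945     0.2401     0.1251
  solve Keq expr → x = -0.0194; check Q = 0.02288
Then remove 0.3476 M of L.
Step 3:
                   X          L          J          B
  I          0.08329      1.597     0.2401     0.1251
  C         0.009955    0.01991   -0.01991  -0.009955
  E          0.09324      1.617     0.2202     0.1151
  solve Keq expr → x = -0.009955; check Q = 0.02288

Direction: reverse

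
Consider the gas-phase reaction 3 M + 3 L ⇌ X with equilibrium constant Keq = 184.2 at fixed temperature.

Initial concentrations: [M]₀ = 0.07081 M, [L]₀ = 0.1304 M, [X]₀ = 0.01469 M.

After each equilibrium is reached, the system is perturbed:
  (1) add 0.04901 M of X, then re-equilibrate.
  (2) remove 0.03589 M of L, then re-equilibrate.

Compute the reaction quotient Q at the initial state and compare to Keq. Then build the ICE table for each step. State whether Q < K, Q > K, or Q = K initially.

Q₀ = 1.8660e+04 vs Keq = 184.2 ⇒ Q>K, reverse
Step 1:
                  M         L         X
  I         0.07081    0.1304   0.01469
  C          0.0403    0.0403  -0.01343
  E          0.1111    0.1707  0.001257
  solve Keq expr → x = -0.01343; check Q = 184.2
Then add 0.04901 M of X.
Step 2:
                  M         L         X
  I          0.1111    0.1707   0.05027
  C         0.08364   0.08364  -0.02788
  E          0.1948    0.2543   0.02239
  solve Keq expr → x = -0.02788; check Q = 184.2
Then remove 0.03589 M of L.
Step 3:
                  M         L         X
  I          0.1948    0.2185   0.02239
  C         0.01023   0.01023 -0.003411
  E           0.205    0.2287   0.01897
  solve Keq expr → x = -0.003411; check Q = 184.2

Q₀ = 1.8660e+04; Q > K (proceeds reverse)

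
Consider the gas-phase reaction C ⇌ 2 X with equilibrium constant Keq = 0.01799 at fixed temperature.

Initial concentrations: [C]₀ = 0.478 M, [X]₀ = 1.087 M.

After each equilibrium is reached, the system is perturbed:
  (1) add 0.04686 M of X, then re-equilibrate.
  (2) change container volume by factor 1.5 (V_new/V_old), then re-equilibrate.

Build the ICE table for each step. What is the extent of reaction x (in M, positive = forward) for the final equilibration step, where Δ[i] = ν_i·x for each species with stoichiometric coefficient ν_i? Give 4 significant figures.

x = 0.009542 M

Q₀ = 2.472 vs Keq = 0.01799 ⇒ Q>K, reverse
Step 1:
                   C          X
  I            0.478      1.087
  C           0.4779    -0.9559
  E           0.9559     0.1311
  solve Keq expr → x = -0.4779; check Q = 0.01799
Then add 0.04686 M of X.
Step 2:
                   C          X
  I           0.9559      0.178
  C          0.02266   -0.04531
  E           0.9786     0.1327
  solve Keq expr → x = -0.02266; check Q = 0.01799
Then change container volume by factor 1.5 (V_new/V_old).
Step 3:
                   C          X
  I           0.6524    0.08846
  C        -0.009542    0.01908
  E           0.6428     0.1075
  solve Keq expr → x = 0.009542; check Q = 0.01799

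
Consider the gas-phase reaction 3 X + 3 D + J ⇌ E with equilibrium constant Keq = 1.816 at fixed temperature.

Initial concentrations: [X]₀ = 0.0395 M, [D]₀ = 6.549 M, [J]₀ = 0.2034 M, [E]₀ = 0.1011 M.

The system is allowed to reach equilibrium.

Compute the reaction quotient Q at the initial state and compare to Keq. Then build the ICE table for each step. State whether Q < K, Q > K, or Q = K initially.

Q₀ = 28.71; Q > K (proceeds reverse)

Q₀ = 28.71 vs Keq = 1.816 ⇒ Q>K, reverse
Step 1:
                    X           D           J           E
  Initial      0.0395       6.549      0.2034      0.1011
  Change      0.05064     0.05064     0.01688    -0.01688
  Equil       0.09014         6.6      0.2203     0.08422
  solve Keq expr → x = -0.01688; check Q = 1.816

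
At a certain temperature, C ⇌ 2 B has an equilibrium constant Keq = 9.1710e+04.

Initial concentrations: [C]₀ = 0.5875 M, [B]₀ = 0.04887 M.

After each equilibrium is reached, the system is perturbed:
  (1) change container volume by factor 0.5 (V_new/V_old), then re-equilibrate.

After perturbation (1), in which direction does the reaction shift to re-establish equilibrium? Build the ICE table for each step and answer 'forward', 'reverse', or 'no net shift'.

Q₀ = 0.004065 vs Keq = 9.1710e+04 ⇒ Q<K, forward
Step 1:
                   C          B
  Initial     0.5875    0.04887
  Change     -0.5875      1.175
  Equil   1.6332e-05      1.224
  solve Keq expr → x = 0.5875; check Q = 9.1710e+04
Then change container volume by factor 0.5 (V_new/V_old).
Step 2:
                   C          B
  Initial 3.2663e-05      2.448
  Change  3.2660e-05 -6.5320e-05
  Equil   6.5323e-05      2.448
  solve Keq expr → x = -3.2660e-05; check Q = 9.1710e+04

Direction: reverse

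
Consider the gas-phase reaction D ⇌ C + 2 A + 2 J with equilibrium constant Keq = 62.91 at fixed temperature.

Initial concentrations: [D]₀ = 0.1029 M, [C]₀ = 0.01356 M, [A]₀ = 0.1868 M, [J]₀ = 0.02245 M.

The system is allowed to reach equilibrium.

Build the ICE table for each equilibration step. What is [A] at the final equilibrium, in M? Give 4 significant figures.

[A]_eq = 0.3926 M

Q₀ = 2.3176e-06 vs Keq = 62.91 ⇒ Q<K, forward
Step 1:
                   D          C          A          J
  Initial     0.1029    0.01356     0.1868    0.02245
  Change     -0.1029     0.1029     0.2058     0.2058
  Equil   1.4857e-05     0.1164     0.3926     0.2282
  solve Keq expr → x = 0.1029; check Q = 62.91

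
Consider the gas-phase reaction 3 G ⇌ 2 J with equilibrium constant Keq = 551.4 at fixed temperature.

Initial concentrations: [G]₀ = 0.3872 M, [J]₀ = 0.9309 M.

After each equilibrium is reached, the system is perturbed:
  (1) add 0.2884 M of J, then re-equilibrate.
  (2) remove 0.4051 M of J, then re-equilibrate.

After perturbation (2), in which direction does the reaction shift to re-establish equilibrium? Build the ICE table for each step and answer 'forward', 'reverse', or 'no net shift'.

Q₀ = 14.93 vs Keq = 551.4 ⇒ Q<K, forward
Step 1:
                    G           J
  Initial      0.3872      0.9309
  Change      -0.2571      0.1714
  Equil        0.1301       1.102
  solve Keq expr → x = 0.08569; check Q = 551.4
Then add 0.2884 M of J.
Step 2:
                    G           J
  Initial      0.1301       1.391
  Change       0.0208    -0.01386
  Equil        0.1509       1.377
  solve Keq expr → x = -0.006932; check Q = 551.4
Then remove 0.4051 M of J.
Step 3:
                    G           J
  Initial      0.1509      0.9717
  Change     -0.02967     0.01978
  Equil        0.1213      0.9915
  solve Keq expr → x = 0.00989; check Q = 551.4

Direction: forward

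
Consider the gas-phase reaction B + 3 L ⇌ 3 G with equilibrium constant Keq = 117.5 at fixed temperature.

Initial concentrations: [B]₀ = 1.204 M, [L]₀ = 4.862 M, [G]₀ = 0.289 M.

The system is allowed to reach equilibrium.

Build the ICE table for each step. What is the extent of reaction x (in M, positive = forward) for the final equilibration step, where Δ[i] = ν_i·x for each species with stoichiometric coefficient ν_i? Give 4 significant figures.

Q₀ = 1.7443e-04 vs Keq = 117.5 ⇒ Q<K, forward
Step 1:
                  B         L         G
  init        1.204     4.862     0.289
  Δ            -1.1    -3.301     3.301
  eq         0.1036     1.561      3.59
  solve Keq expr → x = 1.1; check Q = 117.5

x = 1.1 M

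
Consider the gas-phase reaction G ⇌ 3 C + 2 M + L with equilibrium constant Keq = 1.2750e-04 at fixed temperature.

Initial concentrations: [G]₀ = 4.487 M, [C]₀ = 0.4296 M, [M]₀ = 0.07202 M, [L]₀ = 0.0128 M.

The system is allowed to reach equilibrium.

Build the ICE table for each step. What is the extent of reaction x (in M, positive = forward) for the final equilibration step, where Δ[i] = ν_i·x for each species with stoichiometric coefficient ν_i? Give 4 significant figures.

Q₀ = 1.1731e-06 vs Keq = 1.2750e-04 ⇒ Q<K, forward
Step 1:
                   G          C          M          L
  I            4.487     0.4296    0.07202     0.0128
  C         -0.05851     0.1755      0.117    0.05851
  E            4.428     0.6051      0.189    0.07131
  solve Keq expr → x = 0.05851; check Q = 1.2750e-04

x = 0.05851 M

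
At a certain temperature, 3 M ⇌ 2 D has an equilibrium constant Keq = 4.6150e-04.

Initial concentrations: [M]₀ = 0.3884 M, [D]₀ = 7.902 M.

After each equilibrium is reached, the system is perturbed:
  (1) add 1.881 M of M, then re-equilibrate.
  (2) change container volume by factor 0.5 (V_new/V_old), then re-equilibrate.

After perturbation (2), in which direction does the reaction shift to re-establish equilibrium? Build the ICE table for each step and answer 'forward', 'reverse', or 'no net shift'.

Q₀ = 1066 vs Keq = 4.6150e-04 ⇒ Q>K, reverse
Step 1:
                  M         D
  Initial    0.3884     7.902
  Change      10.67    -7.112
  Equil       11.06    0.7898
  solve Keq expr → x = -3.556; check Q = 4.6150e-04
Then add 1.881 M of M.
Step 2:
                  M         D
  Initial     12.94    0.7898
  Change    -0.2684    0.1789
  Equil       12.67    0.9688
  solve Keq expr → x = 0.08947; check Q = 4.6150e-04
Then change container volume by factor 0.5 (V_new/V_old).
Step 3:
                  M         D
  Initial     25.34     1.938
  Change    -0.9701    0.6467
  Equil       24.37     2.584
  solve Keq expr → x = 0.3234; check Q = 4.6150e-04

Direction: forward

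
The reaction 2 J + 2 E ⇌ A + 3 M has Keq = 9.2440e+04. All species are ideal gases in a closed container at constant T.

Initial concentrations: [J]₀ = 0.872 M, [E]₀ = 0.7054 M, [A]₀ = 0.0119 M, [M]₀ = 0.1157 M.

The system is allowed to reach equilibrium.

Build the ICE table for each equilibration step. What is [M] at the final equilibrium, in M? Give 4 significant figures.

Q₀ = 4.8713e-05 vs Keq = 9.2440e+04 ⇒ Q<K, forward
Step 1:
                   J          E          A          M
  init         0.872     0.7054     0.0119     0.1157
  Δ          -0.6919    -0.6919     0.3459      1.038
  eq          0.1801    0.01353     0.3578      1.154
  solve Keq expr → x = 0.3459; check Q = 9.2440e+04

[M]_eq = 1.154 M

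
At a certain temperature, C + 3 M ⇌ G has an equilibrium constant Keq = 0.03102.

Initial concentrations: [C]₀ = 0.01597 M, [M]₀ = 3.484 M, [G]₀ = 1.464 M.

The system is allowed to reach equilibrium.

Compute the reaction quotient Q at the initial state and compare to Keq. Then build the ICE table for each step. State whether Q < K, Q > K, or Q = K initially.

Q₀ = 2.168 vs Keq = 0.03102 ⇒ Q>K, reverse
Step 1:
                    C           M           G
  I           0.01597       3.484       1.464
  C            0.3592       1.078     -0.3592
  E            0.3752       4.562       1.105
  solve Keq expr → x = -0.3592; check Q = 0.03102

Q₀ = 2.168; Q > K (proceeds reverse)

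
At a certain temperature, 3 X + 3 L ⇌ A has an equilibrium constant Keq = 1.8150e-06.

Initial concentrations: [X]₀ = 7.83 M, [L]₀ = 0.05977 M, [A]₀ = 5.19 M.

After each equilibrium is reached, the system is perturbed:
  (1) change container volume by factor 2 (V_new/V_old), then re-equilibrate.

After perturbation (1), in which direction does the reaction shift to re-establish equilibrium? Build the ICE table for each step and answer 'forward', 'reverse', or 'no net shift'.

Q₀ = 50.63 vs Keq = 1.8150e-06 ⇒ Q>K, reverse
Step 1:
                  X         L         A
  Initial      7.83   0.05977      5.19
  Change      7.432     7.432    -2.477
  Equil       15.26     7.492     2.713
  solve Keq expr → x = -2.477; check Q = 1.8150e-06
Then change container volume by factor 2 (V_new/V_old).
Step 2:
                  X         L         A
  Initial     7.631     3.746     1.356
  Change       2.59      2.59   -0.8634
  Equil       10.22     6.336     0.493
  solve Keq expr → x = -0.8634; check Q = 1.8150e-06

Direction: reverse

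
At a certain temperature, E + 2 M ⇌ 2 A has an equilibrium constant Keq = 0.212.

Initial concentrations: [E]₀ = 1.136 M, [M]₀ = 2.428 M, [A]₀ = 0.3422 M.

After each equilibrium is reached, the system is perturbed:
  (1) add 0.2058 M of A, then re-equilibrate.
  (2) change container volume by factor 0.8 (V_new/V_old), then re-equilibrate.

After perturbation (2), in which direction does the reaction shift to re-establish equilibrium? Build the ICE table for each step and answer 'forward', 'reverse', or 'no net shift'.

Q₀ = 0.01749 vs Keq = 0.212 ⇒ Q<K, forward
Step 1:
                    E           M           A
  Initial       1.136       2.428      0.3422
  Change       -0.248      -0.496       0.496
  Equil         0.888       1.932      0.8382
  solve Keq expr → x = 0.248; check Q = 0.212
Then add 0.2058 M of A.
Step 2:
                    E           M           A
  Initial       0.888       1.932       1.044
  Change      0.06123      0.1225     -0.1225
  Equil        0.9492       2.054      0.9216
  solve Keq expr → x = -0.06123; check Q = 0.212
Then change container volume by factor 0.8 (V_new/V_old).
Step 3:
                    E           M           A
  Initial       1.187       2.568       1.152
  Change     -0.03848    -0.07695     0.07695
  Equil         1.148       2.491       1.229
  solve Keq expr → x = 0.03848; check Q = 0.212

Direction: forward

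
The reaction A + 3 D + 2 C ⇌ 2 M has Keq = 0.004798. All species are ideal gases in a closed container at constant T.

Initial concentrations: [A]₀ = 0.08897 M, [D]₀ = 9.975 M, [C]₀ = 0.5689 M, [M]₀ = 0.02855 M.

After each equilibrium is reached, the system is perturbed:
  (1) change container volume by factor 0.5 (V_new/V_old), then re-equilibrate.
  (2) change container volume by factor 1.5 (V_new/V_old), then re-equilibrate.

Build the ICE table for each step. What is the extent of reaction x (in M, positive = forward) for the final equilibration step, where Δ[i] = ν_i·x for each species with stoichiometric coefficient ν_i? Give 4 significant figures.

x = -0.01291 M

Q₀ = 2.8521e-05 vs Keq = 0.004798 ⇒ Q<K, forward
Step 1:
                   A          D          C          M
  I          0.08897      9.975     0.5689    0.02855
  C         -0.06243    -0.1873    -0.1249     0.1249
  E          0.02654      9.788      0.444     0.1534
  solve Keq expr → x = 0.06243; check Q = 0.004798
Then change container volume by factor 0.5 (V_new/V_old).
Step 2:
                   A          D          C          M
  I          0.05307      19.58     0.8881     0.3068
  C         -0.04595    -0.1379    -0.0919     0.0919
  E         0.007119      19.44     0.7962     0.3987
  solve Keq expr → x = 0.04595; check Q = 0.004798
Then change container volume by factor 1.5 (V_new/V_old).
Step 3:
                   A          D          C          M
  I         0.004746      12.96     0.5308     0.2658
  C          0.01291    0.03872    0.02581   -0.02581
  E          0.01765         13     0.5566       0.24
  solve Keq expr → x = -0.01291; check Q = 0.004798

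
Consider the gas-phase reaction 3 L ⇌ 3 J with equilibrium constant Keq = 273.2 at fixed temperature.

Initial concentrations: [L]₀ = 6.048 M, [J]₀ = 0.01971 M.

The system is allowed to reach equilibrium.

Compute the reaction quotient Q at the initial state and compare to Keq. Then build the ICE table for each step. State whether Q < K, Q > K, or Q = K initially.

Q₀ = 3.4612e-08 vs Keq = 273.2 ⇒ Q<K, forward
Step 1:
                    L           J
  Initial       6.048     0.01971
  Change       -5.238       5.238
  Equil        0.8102       5.257
  solve Keq expr → x = 1.746; check Q = 273.2

Q₀ = 3.4612e-08; Q < K (proceeds forward)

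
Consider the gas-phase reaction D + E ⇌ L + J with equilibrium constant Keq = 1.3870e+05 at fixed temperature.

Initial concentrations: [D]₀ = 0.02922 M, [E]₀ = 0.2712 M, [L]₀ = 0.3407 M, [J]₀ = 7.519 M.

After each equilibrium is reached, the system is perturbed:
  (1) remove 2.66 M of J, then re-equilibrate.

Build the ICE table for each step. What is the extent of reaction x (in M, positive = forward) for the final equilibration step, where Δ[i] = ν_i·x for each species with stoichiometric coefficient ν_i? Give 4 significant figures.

x = 2.9290e-05 M

Q₀ = 323.3 vs Keq = 1.3870e+05 ⇒ Q<K, forward
Step 1:
                  D         E         L         J
  I         0.02922    0.2712    0.3407     7.519
  C        -0.02914  -0.02914   0.02914   0.02914
  E       8.3147e-05    0.2421    0.3698     7.548
  solve Keq expr → x = 0.02914; check Q = 1.3870e+05
Then remove 2.66 M of J.
Step 2:
                  D         E         L         J
  I       8.3147e-05    0.2421    0.3698     4.888
  C       -2.9290e-05 -2.9290e-05 2.9290e-05 2.9290e-05
  E       5.3856e-05     0.242    0.3699     4.888
  solve Keq expr → x = 2.9290e-05; check Q = 1.3870e+05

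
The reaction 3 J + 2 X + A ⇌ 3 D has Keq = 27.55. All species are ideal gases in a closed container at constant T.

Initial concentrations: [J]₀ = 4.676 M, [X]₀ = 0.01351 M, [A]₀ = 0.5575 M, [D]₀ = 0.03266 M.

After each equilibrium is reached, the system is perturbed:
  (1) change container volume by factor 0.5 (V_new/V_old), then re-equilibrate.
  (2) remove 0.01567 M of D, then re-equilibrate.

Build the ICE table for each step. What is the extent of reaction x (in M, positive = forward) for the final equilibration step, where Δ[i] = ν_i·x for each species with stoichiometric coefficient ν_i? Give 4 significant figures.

x = 2.3356e-05 M

Q₀ = 0.003349 vs Keq = 27.55 ⇒ Q<K, forward
Step 1:
                    J           X           A           D
  I             4.676     0.01351      0.5575     0.03266
  C           -0.0198     -0.0132   -0.006601      0.0198
  E             4.656  3.0701e-04      0.5509     0.05246
  solve Keq expr → x = 0.006601; check Q = 27.55
Then change container volume by factor 0.5 (V_new/V_old).
Step 2:
                    J           X           A           D
  I             9.312  6.1402e-04       1.102      0.1049
  C       -5.9258e-04 -3.9505e-04 -1.9753e-04  5.9258e-04
  E             9.312  2.1897e-04       1.102      0.1055
  solve Keq expr → x = 1.9753e-04; check Q = 27.55
Then remove 0.01567 M of D.
Step 3:
                    J           X           A           D
  I             9.312  2.1897e-04       1.102     0.08985
  C       -7.0069e-05 -4.6713e-05 -2.3356e-05  7.0069e-05
  E             9.312  1.7226e-04       1.102     0.08992
  solve Keq expr → x = 2.3356e-05; check Q = 27.55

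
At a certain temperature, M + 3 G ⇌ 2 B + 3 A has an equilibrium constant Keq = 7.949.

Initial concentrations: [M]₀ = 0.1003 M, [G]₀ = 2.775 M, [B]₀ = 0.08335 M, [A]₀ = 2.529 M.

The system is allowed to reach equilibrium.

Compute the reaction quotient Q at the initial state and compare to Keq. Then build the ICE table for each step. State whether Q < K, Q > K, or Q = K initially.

Q₀ = 0.05243 vs Keq = 7.949 ⇒ Q<K, forward
Step 1:
                  M         G         B         A
  Initial    0.1003     2.775   0.08335     2.529
  Change   -0.08852   -0.2656     0.177    0.2656
  Equil     0.01178     2.509    0.2604     2.795
  solve Keq expr → x = 0.08852; check Q = 7.949

Q₀ = 0.05243; Q < K (proceeds forward)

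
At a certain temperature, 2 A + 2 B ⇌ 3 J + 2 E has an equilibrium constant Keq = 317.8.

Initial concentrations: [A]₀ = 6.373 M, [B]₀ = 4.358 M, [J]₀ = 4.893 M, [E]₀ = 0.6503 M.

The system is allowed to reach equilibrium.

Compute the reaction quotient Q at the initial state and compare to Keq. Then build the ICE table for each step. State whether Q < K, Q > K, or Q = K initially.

Q₀ = 0.06422; Q < K (proceeds forward)

Q₀ = 0.06422 vs Keq = 317.8 ⇒ Q<K, forward
Step 1:
                   A          B          J          E
  I            6.373      4.358      4.893     0.6503
  C           -2.833     -2.833      4.249      2.833
  E             3.54      1.525      9.142      3.483
  solve Keq expr → x = 1.416; check Q = 317.8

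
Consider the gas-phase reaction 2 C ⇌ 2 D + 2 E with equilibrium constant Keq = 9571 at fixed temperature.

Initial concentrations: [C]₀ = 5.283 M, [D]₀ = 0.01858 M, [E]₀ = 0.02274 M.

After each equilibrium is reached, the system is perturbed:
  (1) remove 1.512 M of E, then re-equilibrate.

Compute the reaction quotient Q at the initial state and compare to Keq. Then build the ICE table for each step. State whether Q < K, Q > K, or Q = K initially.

Q₀ = 6.3960e-09; Q < K (proceeds forward)

Q₀ = 6.3960e-09 vs Keq = 9571 ⇒ Q<K, forward
Step 1:
                  C         D         E
  Initial     5.283   0.01858   0.02274
  Change     -5.023     5.023     5.023
  Equil        0.26     5.042     5.046
  solve Keq expr → x = 2.511; check Q = 9571
Then remove 1.512 M of E.
Step 2:
                  C         D         E
  Initial      0.26     5.042     3.534
  Change   -0.07159   0.07159   0.07159
  Equil      0.1884     5.113     3.605
  solve Keq expr → x = 0.0358; check Q = 9571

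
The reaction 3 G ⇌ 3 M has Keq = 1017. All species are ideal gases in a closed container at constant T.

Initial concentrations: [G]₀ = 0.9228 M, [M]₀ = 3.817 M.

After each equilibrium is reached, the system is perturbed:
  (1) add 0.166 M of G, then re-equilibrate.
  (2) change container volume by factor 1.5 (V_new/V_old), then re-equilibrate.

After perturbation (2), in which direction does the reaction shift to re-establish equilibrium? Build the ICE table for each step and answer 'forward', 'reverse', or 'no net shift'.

Q₀ = 70.77 vs Keq = 1017 ⇒ Q<K, forward
Step 1:
                    G           M
  I            0.9228       3.817
  C           -0.4941      0.4941
  E            0.4287       4.311
  solve Keq expr → x = 0.1647; check Q = 1017
Then add 0.166 M of G.
Step 2:
                    G           M
  I            0.5947       4.311
  C            -0.151       0.151
  E            0.4437       4.462
  solve Keq expr → x = 0.05033; check Q = 1017
Then change container volume by factor 1.5 (V_new/V_old).
Step 3:
                    G           M
  I            0.2958       2.975
  C                 0           0
  E            0.2958       2.975
  solve Keq expr → x = 0; check Q = 1017

Direction: no net shift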